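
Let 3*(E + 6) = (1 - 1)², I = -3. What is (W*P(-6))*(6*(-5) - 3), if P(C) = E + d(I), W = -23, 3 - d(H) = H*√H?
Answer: -2277 + 2277*I*√3 ≈ -2277.0 + 3943.9*I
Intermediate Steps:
d(H) = 3 - H^(3/2) (d(H) = 3 - H*√H = 3 - H^(3/2))
E = -6 (E = -6 + (1 - 1)²/3 = -6 + (⅓)*0² = -6 + (⅓)*0 = -6 + 0 = -6)
P(C) = -3 + 3*I*√3 (P(C) = -6 + (3 - (-3)^(3/2)) = -6 + (3 - (-3)*I*√3) = -6 + (3 + 3*I*√3) = -3 + 3*I*√3)
(W*P(-6))*(6*(-5) - 3) = (-23*(-3 + 3*I*√3))*(6*(-5) - 3) = (69 - 69*I*√3)*(-30 - 3) = (69 - 69*I*√3)*(-33) = -2277 + 2277*I*√3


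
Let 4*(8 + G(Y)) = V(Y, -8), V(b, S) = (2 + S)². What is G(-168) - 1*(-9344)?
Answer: 9345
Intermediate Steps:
G(Y) = 1 (G(Y) = -8 + (2 - 8)²/4 = -8 + (¼)*(-6)² = -8 + (¼)*36 = -8 + 9 = 1)
G(-168) - 1*(-9344) = 1 - 1*(-9344) = 1 + 9344 = 9345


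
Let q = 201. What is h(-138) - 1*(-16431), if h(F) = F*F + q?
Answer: 35676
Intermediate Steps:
h(F) = 201 + F² (h(F) = F*F + 201 = F² + 201 = 201 + F²)
h(-138) - 1*(-16431) = (201 + (-138)²) - 1*(-16431) = (201 + 19044) + 16431 = 19245 + 16431 = 35676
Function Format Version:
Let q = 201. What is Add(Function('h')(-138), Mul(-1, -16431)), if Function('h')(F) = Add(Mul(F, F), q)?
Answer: 35676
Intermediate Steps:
Function('h')(F) = Add(201, Pow(F, 2)) (Function('h')(F) = Add(Mul(F, F), 201) = Add(Pow(F, 2), 201) = Add(201, Pow(F, 2)))
Add(Function('h')(-138), Mul(-1, -16431)) = Add(Add(201, Pow(-138, 2)), Mul(-1, -16431)) = Add(Add(201, 19044), 16431) = Add(19245, 16431) = 35676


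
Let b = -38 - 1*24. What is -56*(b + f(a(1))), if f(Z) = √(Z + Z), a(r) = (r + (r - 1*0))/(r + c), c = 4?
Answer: 3472 - 112*√5/5 ≈ 3421.9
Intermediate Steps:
a(r) = 2*r/(4 + r) (a(r) = (r + (r - 1*0))/(r + 4) = (r + (r + 0))/(4 + r) = (r + r)/(4 + r) = (2*r)/(4 + r) = 2*r/(4 + r))
f(Z) = √2*√Z (f(Z) = √(2*Z) = √2*√Z)
b = -62 (b = -38 - 24 = -62)
-56*(b + f(a(1))) = -56*(-62 + √2*√(2*1/(4 + 1))) = -56*(-62 + √2*√(2*1/5)) = -56*(-62 + √2*√(2*1*(⅕))) = -56*(-62 + √2*√(⅖)) = -56*(-62 + √2*(√10/5)) = -56*(-62 + 2*√5/5) = 3472 - 112*√5/5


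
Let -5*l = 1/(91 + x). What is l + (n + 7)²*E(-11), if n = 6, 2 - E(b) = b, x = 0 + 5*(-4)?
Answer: 779934/355 ≈ 2197.0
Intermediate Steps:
x = -20 (x = 0 - 20 = -20)
E(b) = 2 - b
l = -1/355 (l = -1/(5*(91 - 20)) = -⅕/71 = -⅕*1/71 = -1/355 ≈ -0.0028169)
l + (n + 7)²*E(-11) = -1/355 + (6 + 7)²*(2 - 1*(-11)) = -1/355 + 13²*(2 + 11) = -1/355 + 169*13 = -1/355 + 2197 = 779934/355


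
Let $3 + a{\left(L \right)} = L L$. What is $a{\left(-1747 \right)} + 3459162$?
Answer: $6511168$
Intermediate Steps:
$a{\left(L \right)} = -3 + L^{2}$ ($a{\left(L \right)} = -3 + L L = -3 + L^{2}$)
$a{\left(-1747 \right)} + 3459162 = \left(-3 + \left(-1747\right)^{2}\right) + 3459162 = \left(-3 + 3052009\right) + 3459162 = 3052006 + 3459162 = 6511168$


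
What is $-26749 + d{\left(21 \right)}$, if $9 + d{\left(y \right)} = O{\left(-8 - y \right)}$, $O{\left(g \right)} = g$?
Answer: $-26787$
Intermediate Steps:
$d{\left(y \right)} = -17 - y$ ($d{\left(y \right)} = -9 - \left(8 + y\right) = -17 - y$)
$-26749 + d{\left(21 \right)} = -26749 - 38 = -26787$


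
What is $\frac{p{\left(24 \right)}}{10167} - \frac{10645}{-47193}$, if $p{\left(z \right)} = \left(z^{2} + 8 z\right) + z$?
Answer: $\frac{48534857}{159937077} \approx 0.30346$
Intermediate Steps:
$p{\left(z \right)} = z^{2} + 9 z$
$\frac{p{\left(24 \right)}}{10167} - \frac{10645}{-47193} = \frac{24 \left(9 + 24\right)}{10167} - \frac{10645}{-47193} = 24 \cdot 33 \cdot \frac{1}{10167} - - \frac{10645}{47193} = 792 \cdot \frac{1}{10167} + \frac{10645}{47193} = \frac{264}{3389} + \frac{10645}{47193} = \frac{48534857}{159937077}$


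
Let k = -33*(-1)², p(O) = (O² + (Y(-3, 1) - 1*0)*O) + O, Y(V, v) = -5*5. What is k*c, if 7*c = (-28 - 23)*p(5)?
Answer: -159885/7 ≈ -22841.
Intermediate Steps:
Y(V, v) = -25
p(O) = O² - 24*O (p(O) = (O² + (-25 - 1*0)*O) + O = (O² + (-25 + 0)*O) + O = (O² - 25*O) + O = O² - 24*O)
k = -33 (k = -33*1 = -33)
c = 4845/7 (c = ((-28 - 23)*(5*(-24 + 5)))/7 = (-255*(-19))/7 = (-51*(-95))/7 = (⅐)*4845 = 4845/7 ≈ 692.14)
k*c = -33*4845/7 = -159885/7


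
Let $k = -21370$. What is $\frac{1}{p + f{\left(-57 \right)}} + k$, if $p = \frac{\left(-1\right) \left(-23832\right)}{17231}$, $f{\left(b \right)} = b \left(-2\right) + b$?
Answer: $- \frac{21498181399}{1005999} \approx -21370.0$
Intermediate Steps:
$f{\left(b \right)} = - b$ ($f{\left(b \right)} = - 2 b + b = - b$)
$p = \frac{23832}{17231}$ ($p = 23832 \cdot \frac{1}{17231} = \frac{23832}{17231} \approx 1.3831$)
$\frac{1}{p + f{\left(-57 \right)}} + k = \frac{1}{\frac{23832}{17231} - -57} - 21370 = \frac{1}{\frac{23832}{17231} + 57} - 21370 = \frac{1}{\frac{1005999}{17231}} - 21370 = \frac{17231}{1005999} - 21370 = - \frac{21498181399}{1005999}$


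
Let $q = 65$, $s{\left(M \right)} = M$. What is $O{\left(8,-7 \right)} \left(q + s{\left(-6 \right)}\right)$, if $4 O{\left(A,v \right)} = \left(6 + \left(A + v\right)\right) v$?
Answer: $- \frac{2891}{4} \approx -722.75$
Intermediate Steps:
$O{\left(A,v \right)} = \frac{v \left(6 + A + v\right)}{4}$ ($O{\left(A,v \right)} = \frac{\left(6 + \left(A + v\right)\right) v}{4} = \frac{\left(6 + A + v\right) v}{4} = \frac{v \left(6 + A + v\right)}{4}$)
$O{\left(8,-7 \right)} \left(q + s{\left(-6 \right)}\right) = \frac{1}{4} \left(-7\right) \left(6 + 8 - 7\right) \left(65 - 6\right) = \frac{1}{4} \left(-7\right) 7 \cdot 59 = \left(- \frac{49}{4}\right) 59 = - \frac{2891}{4}$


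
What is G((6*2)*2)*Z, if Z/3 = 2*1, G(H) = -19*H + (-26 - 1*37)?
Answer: -3114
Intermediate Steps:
G(H) = -63 - 19*H (G(H) = -19*H + (-26 - 37) = -19*H - 63 = -63 - 19*H)
Z = 6 (Z = 3*(2*1) = 3*2 = 6)
G((6*2)*2)*Z = (-63 - 19*6*2*2)*6 = (-63 - 228*2)*6 = (-63 - 19*24)*6 = (-63 - 456)*6 = -519*6 = -3114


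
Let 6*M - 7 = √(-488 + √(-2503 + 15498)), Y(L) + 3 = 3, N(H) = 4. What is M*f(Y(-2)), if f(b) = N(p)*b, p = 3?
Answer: 0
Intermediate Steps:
Y(L) = 0 (Y(L) = -3 + 3 = 0)
f(b) = 4*b
M = 7/6 + √(-488 + √12995)/6 (M = 7/6 + √(-488 + √(-2503 + 15498))/6 = 7/6 + √(-488 + √12995)/6 ≈ 1.1667 + 3.2232*I)
M*f(Y(-2)) = (7/6 + √(-488 + √12995)/6)*(4*0) = (7/6 + √(-488 + √12995)/6)*0 = 0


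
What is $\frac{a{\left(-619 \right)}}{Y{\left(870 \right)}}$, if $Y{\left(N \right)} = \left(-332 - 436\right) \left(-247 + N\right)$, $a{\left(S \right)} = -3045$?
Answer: $\frac{145}{22784} \approx 0.0063641$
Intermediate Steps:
$Y{\left(N \right)} = 189696 - 768 N$ ($Y{\left(N \right)} = - 768 \left(-247 + N\right) = 189696 - 768 N$)
$\frac{a{\left(-619 \right)}}{Y{\left(870 \right)}} = - \frac{3045}{189696 - 668160} = - \frac{3045}{-478464} = \left(-3045\right) \left(- \frac{1}{478464}\right) = \frac{145}{22784}$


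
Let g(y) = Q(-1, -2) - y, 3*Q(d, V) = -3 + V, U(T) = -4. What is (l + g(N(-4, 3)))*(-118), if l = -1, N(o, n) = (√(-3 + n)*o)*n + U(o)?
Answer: -472/3 ≈ -157.33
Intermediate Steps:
N(o, n) = -4 + n*o*√(-3 + n) (N(o, n) = (√(-3 + n)*o)*n - 4 = (o*√(-3 + n))*n - 4 = n*o*√(-3 + n) - 4 = -4 + n*o*√(-3 + n))
Q(d, V) = -1 + V/3 (Q(d, V) = (-3 + V)/3 = -1 + V/3)
g(y) = -5/3 - y (g(y) = (-1 + (⅓)*(-2)) - y = (-1 - ⅔) - y = -5/3 - y)
(l + g(N(-4, 3)))*(-118) = (-1 + (-5/3 - (-4 + 3*(-4)*√(-3 + 3))))*(-118) = (-1 + (-5/3 - (-4 + 3*(-4)*√0)))*(-118) = (-1 + (-5/3 - (-4 + 3*(-4)*0)))*(-118) = (-1 + (-5/3 - (-4 + 0)))*(-118) = (-1 + (-5/3 - 1*(-4)))*(-118) = (-1 + (-5/3 + 4))*(-118) = (-1 + 7/3)*(-118) = (4/3)*(-118) = -472/3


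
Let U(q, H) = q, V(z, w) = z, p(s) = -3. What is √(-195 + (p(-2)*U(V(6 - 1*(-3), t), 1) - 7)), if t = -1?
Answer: I*√229 ≈ 15.133*I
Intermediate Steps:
√(-195 + (p(-2)*U(V(6 - 1*(-3), t), 1) - 7)) = √(-195 + (-3*(6 - 1*(-3)) - 7)) = √(-195 + (-3*(6 + 3) - 7)) = √(-195 + (-3*9 - 7)) = √(-195 + (-27 - 7)) = √(-195 - 34) = √(-229) = I*√229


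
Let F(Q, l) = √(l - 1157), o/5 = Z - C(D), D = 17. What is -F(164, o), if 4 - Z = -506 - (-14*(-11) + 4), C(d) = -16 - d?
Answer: -2*√587 ≈ -48.456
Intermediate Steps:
Z = 668 (Z = 4 - (-506 - (-14*(-11) + 4)) = 4 - (-506 - (154 + 4)) = 4 - (-506 - 1*158) = 4 - (-506 - 158) = 4 - 1*(-664) = 4 + 664 = 668)
o = 3505 (o = 5*(668 - (-16 - 1*17)) = 5*(668 - (-16 - 17)) = 5*(668 - 1*(-33)) = 5*(668 + 33) = 5*701 = 3505)
F(Q, l) = √(-1157 + l)
-F(164, o) = -√(-1157 + 3505) = -√2348 = -2*√587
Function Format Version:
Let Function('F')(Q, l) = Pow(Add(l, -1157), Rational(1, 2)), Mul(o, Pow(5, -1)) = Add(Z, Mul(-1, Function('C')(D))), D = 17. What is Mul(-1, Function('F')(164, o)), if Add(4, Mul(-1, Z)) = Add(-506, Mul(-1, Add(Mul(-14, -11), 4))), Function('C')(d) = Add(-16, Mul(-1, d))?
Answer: Mul(-2, Pow(587, Rational(1, 2))) ≈ -48.456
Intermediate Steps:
Z = 668 (Z = Add(4, Mul(-1, Add(-506, Mul(-1, Add(Mul(-14, -11), 4))))) = Add(4, Mul(-1, Add(-506, Mul(-1, Add(154, 4))))) = Add(4, Mul(-1, Add(-506, Mul(-1, 158)))) = Add(4, Mul(-1, Add(-506, -158))) = Add(4, Mul(-1, -664)) = Add(4, 664) = 668)
o = 3505 (o = Mul(5, Add(668, Mul(-1, Add(-16, Mul(-1, 17))))) = Mul(5, Add(668, Mul(-1, Add(-16, -17)))) = Mul(5, Add(668, Mul(-1, -33))) = Mul(5, Add(668, 33)) = Mul(5, 701) = 3505)
Function('F')(Q, l) = Pow(Add(-1157, l), Rational(1, 2))
Mul(-1, Function('F')(164, o)) = Mul(-1, Pow(Add(-1157, 3505), Rational(1, 2))) = Mul(-1, Pow(2348, Rational(1, 2))) = Mul(-1, Mul(2, Pow(587, Rational(1, 2)))) = Mul(-2, Pow(587, Rational(1, 2)))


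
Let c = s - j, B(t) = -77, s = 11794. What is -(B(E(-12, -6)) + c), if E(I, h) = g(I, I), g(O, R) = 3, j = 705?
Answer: -11012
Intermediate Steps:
E(I, h) = 3
c = 11089 (c = 11794 - 1*705 = 11794 - 705 = 11089)
-(B(E(-12, -6)) + c) = -(-77 + 11089) = -1*11012 = -11012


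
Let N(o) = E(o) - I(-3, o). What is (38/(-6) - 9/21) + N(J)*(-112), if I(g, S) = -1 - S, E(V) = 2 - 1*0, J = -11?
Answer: 18674/21 ≈ 889.24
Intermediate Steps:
E(V) = 2 (E(V) = 2 + 0 = 2)
N(o) = 3 + o (N(o) = 2 - (-1 - o) = 2 + (1 + o) = 3 + o)
(38/(-6) - 9/21) + N(J)*(-112) = (38/(-6) - 9/21) + (3 - 11)*(-112) = (38*(-⅙) - 9*1/21) - 8*(-112) = (-19/3 - 3/7) + 896 = -142/21 + 896 = 18674/21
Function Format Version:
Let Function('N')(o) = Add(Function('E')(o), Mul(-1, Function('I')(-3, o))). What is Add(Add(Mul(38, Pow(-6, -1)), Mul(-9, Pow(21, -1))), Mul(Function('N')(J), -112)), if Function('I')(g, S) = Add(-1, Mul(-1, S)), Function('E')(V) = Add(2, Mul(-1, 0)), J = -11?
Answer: Rational(18674, 21) ≈ 889.24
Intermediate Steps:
Function('E')(V) = 2 (Function('E')(V) = Add(2, 0) = 2)
Function('N')(o) = Add(3, o) (Function('N')(o) = Add(2, Mul(-1, Add(-1, Mul(-1, o)))) = Add(2, Add(1, o)) = Add(3, o))
Add(Add(Mul(38, Pow(-6, -1)), Mul(-9, Pow(21, -1))), Mul(Function('N')(J), -112)) = Add(Add(Mul(38, Pow(-6, -1)), Mul(-9, Pow(21, -1))), Mul(Add(3, -11), -112)) = Add(Add(Mul(38, Rational(-1, 6)), Mul(-9, Rational(1, 21))), Mul(-8, -112)) = Add(Add(Rational(-19, 3), Rational(-3, 7)), 896) = Add(Rational(-142, 21), 896) = Rational(18674, 21)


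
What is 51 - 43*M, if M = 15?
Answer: -594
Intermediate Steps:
51 - 43*M = 51 - 43*15 = 51 - 645 = -594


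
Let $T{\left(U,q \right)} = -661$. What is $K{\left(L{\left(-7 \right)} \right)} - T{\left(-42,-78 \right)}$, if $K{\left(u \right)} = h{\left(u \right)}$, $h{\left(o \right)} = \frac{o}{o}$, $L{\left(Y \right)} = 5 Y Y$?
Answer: $662$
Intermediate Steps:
$L{\left(Y \right)} = 5 Y^{2}$
$h{\left(o \right)} = 1$
$K{\left(u \right)} = 1$
$K{\left(L{\left(-7 \right)} \right)} - T{\left(-42,-78 \right)} = 1 - -661 = 1 + 661 = 662$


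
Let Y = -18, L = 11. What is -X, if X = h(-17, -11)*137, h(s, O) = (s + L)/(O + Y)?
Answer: -822/29 ≈ -28.345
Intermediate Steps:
h(s, O) = (11 + s)/(-18 + O) (h(s, O) = (s + 11)/(O - 18) = (11 + s)/(-18 + O))
X = 822/29 (X = ((11 - 17)/(-18 - 11))*137 = (-6/(-29))*137 = -1/29*(-6)*137 = (6/29)*137 = 822/29 ≈ 28.345)
-X = -1*822/29 = -822/29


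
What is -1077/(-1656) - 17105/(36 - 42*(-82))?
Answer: -8534/2001 ≈ -4.2649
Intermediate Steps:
-1077/(-1656) - 17105/(36 - 42*(-82)) = -1077*(-1/1656) - 17105/(36 + 3444) = 359/552 - 17105/3480 = 359/552 - 17105*1/3480 = 359/552 - 3421/696 = -8534/2001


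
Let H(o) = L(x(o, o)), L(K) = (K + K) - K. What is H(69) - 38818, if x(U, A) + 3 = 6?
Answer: -38815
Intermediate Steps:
x(U, A) = 3 (x(U, A) = -3 + 6 = 3)
L(K) = K (L(K) = 2*K - K = K)
H(o) = 3
H(69) - 38818 = 3 - 38818 = -38815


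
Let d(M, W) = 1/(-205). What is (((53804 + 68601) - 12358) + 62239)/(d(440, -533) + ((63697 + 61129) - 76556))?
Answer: 35318630/9895349 ≈ 3.5692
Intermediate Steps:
d(M, W) = -1/205
(((53804 + 68601) - 12358) + 62239)/(d(440, -533) + ((63697 + 61129) - 76556)) = (((53804 + 68601) - 12358) + 62239)/(-1/205 + ((63697 + 61129) - 76556)) = ((122405 - 12358) + 62239)/(-1/205 + (124826 - 76556)) = (110047 + 62239)/(-1/205 + 48270) = 172286/(9895349/205) = 172286*(205/9895349) = 35318630/9895349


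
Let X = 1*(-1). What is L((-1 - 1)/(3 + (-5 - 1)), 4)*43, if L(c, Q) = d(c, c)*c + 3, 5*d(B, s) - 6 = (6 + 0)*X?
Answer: 129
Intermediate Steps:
X = -1
d(B, s) = 0 (d(B, s) = 6/5 + ((6 + 0)*(-1))/5 = 6/5 + (6*(-1))/5 = 6/5 + (⅕)*(-6) = 6/5 - 6/5 = 0)
L(c, Q) = 3 (L(c, Q) = 0*c + 3 = 0 + 3 = 3)
L((-1 - 1)/(3 + (-5 - 1)), 4)*43 = 3*43 = 129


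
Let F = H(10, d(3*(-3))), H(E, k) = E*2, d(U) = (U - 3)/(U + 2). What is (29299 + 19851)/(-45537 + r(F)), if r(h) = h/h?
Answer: -24575/22768 ≈ -1.0794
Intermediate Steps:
d(U) = (-3 + U)/(2 + U)
H(E, k) = 2*E
F = 20 (F = 2*10 = 20)
r(h) = 1
(29299 + 19851)/(-45537 + r(F)) = (29299 + 19851)/(-45537 + 1) = 49150/(-45536) = 49150*(-1/45536) = -24575/22768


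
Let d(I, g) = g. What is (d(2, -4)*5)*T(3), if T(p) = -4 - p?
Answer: 140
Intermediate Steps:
(d(2, -4)*5)*T(3) = (-4*5)*(-4 - 1*3) = -20*(-4 - 3) = -20*(-7) = 140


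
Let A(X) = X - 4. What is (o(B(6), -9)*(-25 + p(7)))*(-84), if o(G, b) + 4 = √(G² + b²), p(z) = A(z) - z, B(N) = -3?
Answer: -9744 + 7308*√10 ≈ 13366.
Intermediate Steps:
A(X) = -4 + X
p(z) = -4 (p(z) = (-4 + z) - z = -4)
o(G, b) = -4 + √(G² + b²)
(o(B(6), -9)*(-25 + p(7)))*(-84) = ((-4 + √((-3)² + (-9)²))*(-25 - 4))*(-84) = ((-4 + √(9 + 81))*(-29))*(-84) = ((-4 + √90)*(-29))*(-84) = ((-4 + 3*√10)*(-29))*(-84) = (116 - 87*√10)*(-84) = -9744 + 7308*√10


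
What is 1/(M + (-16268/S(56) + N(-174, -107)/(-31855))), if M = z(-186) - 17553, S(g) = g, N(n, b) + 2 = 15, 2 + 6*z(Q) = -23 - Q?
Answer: -95565/1702649789 ≈ -5.6127e-5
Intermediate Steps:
z(Q) = -25/6 - Q/6 (z(Q) = -⅓ + (-23 - Q)/6 = -⅓ + (-23/6 - Q/6) = -25/6 - Q/6)
N(n, b) = 13 (N(n, b) = -2 + 15 = 13)
M = -105157/6 (M = (-25/6 - ⅙*(-186)) - 17553 = (-25/6 + 31) - 17553 = 161/6 - 17553 = -105157/6 ≈ -17526.)
1/(M + (-16268/S(56) + N(-174, -107)/(-31855))) = 1/(-105157/6 + (-16268/56 + 13/(-31855))) = 1/(-105157/6 + (-16268*1/56 + 13*(-1/31855))) = 1/(-105157/6 + (-581/2 - 13/31855)) = 1/(-105157/6 - 18507781/63710) = 1/(-1702649789/95565) = -95565/1702649789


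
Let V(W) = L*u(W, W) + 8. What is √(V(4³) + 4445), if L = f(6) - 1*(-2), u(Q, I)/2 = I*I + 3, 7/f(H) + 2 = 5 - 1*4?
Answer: I*√36537 ≈ 191.15*I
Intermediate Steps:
f(H) = -7 (f(H) = 7/(-2 + (5 - 1*4)) = 7/(-2 + (5 - 4)) = 7/(-2 + 1) = 7/(-1) = 7*(-1) = -7)
u(Q, I) = 6 + 2*I² (u(Q, I) = 2*(I*I + 3) = 2*(I² + 3) = 2*(3 + I²) = 6 + 2*I²)
L = -5 (L = -7 - 1*(-2) = -7 + 2 = -5)
V(W) = -22 - 10*W² (V(W) = -5*(6 + 2*W²) + 8 = (-30 - 10*W²) + 8 = -22 - 10*W²)
√(V(4³) + 4445) = √((-22 - 10*(4³)²) + 4445) = √((-22 - 10*64²) + 4445) = √((-22 - 10*4096) + 4445) = √((-22 - 40960) + 4445) = √(-40982 + 4445) = √(-36537) = I*√36537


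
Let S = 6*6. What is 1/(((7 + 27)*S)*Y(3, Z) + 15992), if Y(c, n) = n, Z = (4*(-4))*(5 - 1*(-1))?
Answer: -1/101512 ≈ -9.8510e-6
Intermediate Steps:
S = 36
Z = -96 (Z = -16*(5 + 1) = -16*6 = -96)
1/(((7 + 27)*S)*Y(3, Z) + 15992) = 1/(((7 + 27)*36)*(-96) + 15992) = 1/((34*36)*(-96) + 15992) = 1/(1224*(-96) + 15992) = 1/(-117504 + 15992) = 1/(-101512) = -1/101512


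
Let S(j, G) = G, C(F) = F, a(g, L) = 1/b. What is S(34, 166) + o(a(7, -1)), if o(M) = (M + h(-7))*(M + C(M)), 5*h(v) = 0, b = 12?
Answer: 11953/72 ≈ 166.01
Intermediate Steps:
h(v) = 0 (h(v) = (⅕)*0 = 0)
a(g, L) = 1/12
o(M) = 2*M² (o(M) = (M + 0)*(M + M) = M*(2*M) = 2*M²)
S(34, 166) + o(a(7, -1)) = 166 + 2*(1/12)² = 166 + 2*(1/144) = 166 + 1/72 = 11953/72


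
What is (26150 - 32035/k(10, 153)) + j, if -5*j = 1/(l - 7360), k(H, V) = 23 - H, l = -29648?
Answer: 56976591613/2405520 ≈ 23686.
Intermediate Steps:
j = 1/185040 (j = -1/(5*(-29648 - 7360)) = -1/5/(-37008) = -1/5*(-1/37008) = 1/185040 ≈ 5.4042e-6)
(26150 - 32035/k(10, 153)) + j = (26150 - 32035/(23 - 1*10)) + 1/185040 = (26150 - 32035/(23 - 10)) + 1/185040 = (26150 - 32035/13) + 1/185040 = 307915/13 + 1/185040 = 56976591613/2405520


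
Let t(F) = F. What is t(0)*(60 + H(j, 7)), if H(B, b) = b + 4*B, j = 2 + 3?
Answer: 0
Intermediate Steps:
j = 5
t(0)*(60 + H(j, 7)) = 0*(60 + (7 + 4*5)) = 0*(60 + (7 + 20)) = 0*(60 + 27) = 0*87 = 0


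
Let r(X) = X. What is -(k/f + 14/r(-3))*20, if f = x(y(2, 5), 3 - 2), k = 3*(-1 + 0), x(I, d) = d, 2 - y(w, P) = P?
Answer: 460/3 ≈ 153.33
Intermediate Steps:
y(w, P) = 2 - P
k = -3 (k = 3*(-1) = -3)
f = 1 (f = 3 - 2 = 1)
-(k/f + 14/r(-3))*20 = -(-3/1 + 14/(-3))*20 = -(-3*1 + 14*(-⅓))*20 = -(-3 - 14/3)*20 = -1*(-23/3)*20 = (23/3)*20 = 460/3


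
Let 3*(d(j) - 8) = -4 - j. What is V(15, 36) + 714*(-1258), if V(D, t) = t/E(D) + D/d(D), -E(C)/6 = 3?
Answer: -898205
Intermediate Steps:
E(C) = -18 (E(C) = -6*3 = -18)
d(j) = 20/3 - j/3 (d(j) = 8 + (-4 - j)/3 = 8 + (-4/3 - j/3) = 20/3 - j/3)
V(D, t) = -t/18 + D/(20/3 - D/3) (V(D, t) = t/(-18) + D/(20/3 - D/3) = t*(-1/18) + D/(20/3 - D/3) = -t/18 + D/(20/3 - D/3))
V(15, 36) + 714*(-1258) = (-54*15 - 1*36*(-20 + 15))/(18*(-20 + 15)) + 714*(-1258) = (1/18)*(-810 - 1*36*(-5))/(-5) - 898212 = (1/18)*(-⅕)*(-810 + 180) - 898212 = (1/18)*(-⅕)*(-630) - 898212 = 7 - 898212 = -898205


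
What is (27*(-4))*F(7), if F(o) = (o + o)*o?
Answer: -10584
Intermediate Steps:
F(o) = 2*o² (F(o) = (2*o)*o = 2*o²)
(27*(-4))*F(7) = (27*(-4))*(2*7²) = -216*49 = -108*98 = -10584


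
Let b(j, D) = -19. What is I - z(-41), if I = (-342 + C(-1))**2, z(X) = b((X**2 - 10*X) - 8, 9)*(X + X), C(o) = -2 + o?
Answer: 117467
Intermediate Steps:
z(X) = -38*X (z(X) = -19*(X + X) = -38*X)
I = 119025 (I = (-342 + (-2 - 1))**2 = (-342 - 3)**2 = (-345)**2 = 119025)
I - z(-41) = 119025 - (-38)*(-41) = 119025 - 1*1558 = 119025 - 1558 = 117467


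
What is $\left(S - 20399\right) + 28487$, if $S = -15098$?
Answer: $-7010$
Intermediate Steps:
$\left(S - 20399\right) + 28487 = \left(-15098 - 20399\right) + 28487 = -35497 + 28487 = -7010$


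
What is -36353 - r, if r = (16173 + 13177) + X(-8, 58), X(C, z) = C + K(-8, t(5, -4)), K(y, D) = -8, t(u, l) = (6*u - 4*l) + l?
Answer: -65687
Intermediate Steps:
t(u, l) = -3*l + 6*u (t(u, l) = (-4*l + 6*u) + l = -3*l + 6*u)
X(C, z) = -8 + C (X(C, z) = C - 8 = -8 + C)
r = 29334 (r = (16173 + 13177) + (-8 - 8) = 29350 - 16 = 29334)
-36353 - r = -36353 - 1*29334 = -36353 - 29334 = -65687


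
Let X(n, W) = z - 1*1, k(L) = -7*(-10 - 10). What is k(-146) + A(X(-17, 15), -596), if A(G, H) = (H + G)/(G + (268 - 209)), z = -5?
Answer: 6818/53 ≈ 128.64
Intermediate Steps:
k(L) = 140 (k(L) = -7*(-20) = 140)
X(n, W) = -6 (X(n, W) = -5 - 1*1 = -5 - 1 = -6)
A(G, H) = (G + H)/(59 + G) (A(G, H) = (G + H)/(G + 59) = (G + H)/(59 + G))
k(-146) + A(X(-17, 15), -596) = 140 + (-6 - 596)/(59 - 6) = 140 - 602/53 = 6818/53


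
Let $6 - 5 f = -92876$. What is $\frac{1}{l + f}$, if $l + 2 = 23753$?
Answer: $\frac{5}{211637} \approx 2.3625 \cdot 10^{-5}$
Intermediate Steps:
$l = 23751$ ($l = -2 + 23753 = 23751$)
$f = \frac{92882}{5}$ ($f = \frac{6}{5} - - \frac{92876}{5} = \frac{6}{5} + \frac{92876}{5} = \frac{92882}{5} \approx 18576.0$)
$\frac{1}{l + f} = \frac{1}{23751 + \frac{92882}{5}} = \frac{1}{\frac{211637}{5}} = \frac{5}{211637}$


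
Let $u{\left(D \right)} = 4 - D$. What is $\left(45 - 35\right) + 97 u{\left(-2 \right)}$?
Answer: $592$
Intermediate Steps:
$\left(45 - 35\right) + 97 u{\left(-2 \right)} = \left(45 - 35\right) + 97 \left(4 - -2\right) = \left(45 - 35\right) + 97 \left(4 + 2\right) = 10 + 97 \cdot 6 = 10 + 582 = 592$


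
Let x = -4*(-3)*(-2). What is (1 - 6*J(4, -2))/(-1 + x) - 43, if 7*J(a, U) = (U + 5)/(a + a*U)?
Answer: -15073/350 ≈ -43.066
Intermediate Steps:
J(a, U) = (5 + U)/(7*(a + U*a)) (J(a, U) = ((U + 5)/(a + a*U))/7 = ((5 + U)/(a + U*a))/7 = (5 + U)/(7*(a + U*a)))
x = -24 (x = 12*(-2) = -24)
(1 - 6*J(4, -2))/(-1 + x) - 43 = (1 - 6*(5 - 2)/(7*4*(1 - 2)))/(-1 - 24) - 43 = (1 - 6*3/(7*4*(-1)))/(-25) - 43 = (1 - 6*(-1)*3/(7*4))*(-1/25) - 43 = (1 - 6*(-3/28))*(-1/25) - 43 = (1 + 9/14)*(-1/25) - 43 = (23/14)*(-1/25) - 43 = -23/350 - 43 = -15073/350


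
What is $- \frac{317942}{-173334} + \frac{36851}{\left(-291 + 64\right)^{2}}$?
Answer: $\frac{11385382276}{4465863843} \approx 2.5494$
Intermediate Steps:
$- \frac{317942}{-173334} + \frac{36851}{\left(-291 + 64\right)^{2}} = \left(-317942\right) \left(- \frac{1}{173334}\right) + \frac{36851}{\left(-227\right)^{2}} = \frac{158971}{86667} + \frac{36851}{51529} = \frac{11385382276}{4465863843}$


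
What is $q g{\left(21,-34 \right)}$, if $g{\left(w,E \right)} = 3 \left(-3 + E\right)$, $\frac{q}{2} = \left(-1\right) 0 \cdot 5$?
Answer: $0$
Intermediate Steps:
$q = 0$ ($q = 2 \left(-1\right) 0 \cdot 5 = 2 \cdot 0 \cdot 5 = 2 \cdot 0 = 0$)
$g{\left(w,E \right)} = -9 + 3 E$
$q g{\left(21,-34 \right)} = 0 \left(-9 + 3 \left(-34\right)\right) = 0 \left(-9 - 102\right) = 0 \left(-111\right) = 0$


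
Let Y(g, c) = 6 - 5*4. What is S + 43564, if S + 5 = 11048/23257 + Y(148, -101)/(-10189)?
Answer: 10322096287977/236965573 ≈ 43560.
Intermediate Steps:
Y(g, c) = -14 (Y(g, c) = 6 - 20 = -14)
S = -1071934195/236965573 (S = -5 + (11048/23257 - 14/(-10189)) = -5 + (11048*(1/23257) - 14*(-1/10189)) = -5 + (11048/23257 + 14/10189) = -5 + 112893670/236965573 = -1071934195/236965573 ≈ -4.5236)
S + 43564 = -1071934195/236965573 + 43564 = 10322096287977/236965573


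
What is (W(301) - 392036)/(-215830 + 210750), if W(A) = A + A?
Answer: 195717/2540 ≈ 77.054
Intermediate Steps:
W(A) = 2*A
(W(301) - 392036)/(-215830 + 210750) = (2*301 - 392036)/(-215830 + 210750) = (602 - 392036)/(-5080) = -391434*(-1/5080) = 195717/2540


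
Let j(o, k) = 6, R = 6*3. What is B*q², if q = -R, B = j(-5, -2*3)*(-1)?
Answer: -1944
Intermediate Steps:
R = 18
B = -6 (B = 6*(-1) = -6)
q = -18 (q = -1*18 = -18)
B*q² = -6*(-18)² = -6*324 = -1944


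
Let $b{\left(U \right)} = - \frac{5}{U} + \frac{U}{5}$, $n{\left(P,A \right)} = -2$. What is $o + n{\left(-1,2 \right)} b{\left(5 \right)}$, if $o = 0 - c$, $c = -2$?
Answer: $2$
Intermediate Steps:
$b{\left(U \right)} = - \frac{5}{U} + \frac{U}{5}$ ($b{\left(U \right)} = - \frac{5}{U} + U \frac{1}{5} = - \frac{5}{U} + \frac{U}{5}$)
$o = 2$ ($o = 0 - -2 = 0 + 2 = 2$)
$o + n{\left(-1,2 \right)} b{\left(5 \right)} = 2 - 2 \left(- \frac{5}{5} + \frac{1}{5} \cdot 5\right) = 2 - 2 \left(\left(-5\right) \frac{1}{5} + 1\right) = 2 - 2 \left(-1 + 1\right) = 2 - 0 = 2 + 0 = 2$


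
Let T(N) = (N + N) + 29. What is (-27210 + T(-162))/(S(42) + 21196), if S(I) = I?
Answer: -27505/21238 ≈ -1.2951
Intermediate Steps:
T(N) = 29 + 2*N (T(N) = 2*N + 29 = 29 + 2*N)
(-27210 + T(-162))/(S(42) + 21196) = (-27210 + (29 + 2*(-162)))/(42 + 21196) = (-27210 + (29 - 324))/21238 = (-27210 - 295)*(1/21238) = -27505*1/21238 = -27505/21238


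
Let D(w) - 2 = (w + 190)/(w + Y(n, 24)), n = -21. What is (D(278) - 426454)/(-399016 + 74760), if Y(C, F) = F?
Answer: 32197009/24481328 ≈ 1.3152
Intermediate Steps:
D(w) = 2 + (190 + w)/(24 + w) (D(w) = 2 + (w + 190)/(w + 24) = 2 + (190 + w)/(24 + w))
(D(278) - 426454)/(-399016 + 74760) = ((238 + 3*278)/(24 + 278) - 426454)/(-399016 + 74760) = ((238 + 834)/302 - 426454)/(-324256) = ((1/302)*1072 - 426454)*(-1/324256) = (536/151 - 426454)*(-1/324256) = -64394018/151*(-1/324256) = 32197009/24481328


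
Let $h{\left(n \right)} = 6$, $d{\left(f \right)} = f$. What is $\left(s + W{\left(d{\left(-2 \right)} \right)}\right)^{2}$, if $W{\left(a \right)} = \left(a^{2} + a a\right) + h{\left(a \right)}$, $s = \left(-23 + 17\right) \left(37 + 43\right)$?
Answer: $217156$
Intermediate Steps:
$s = -480$ ($s = \left(-6\right) 80 = -480$)
$W{\left(a \right)} = 6 + 2 a^{2}$ ($W{\left(a \right)} = \left(a^{2} + a a\right) + 6 = \left(a^{2} + a^{2}\right) + 6 = 2 a^{2} + 6 = 6 + 2 a^{2}$)
$\left(s + W{\left(d{\left(-2 \right)} \right)}\right)^{2} = \left(-480 + \left(6 + 2 \left(-2\right)^{2}\right)\right)^{2} = \left(-480 + \left(6 + 2 \cdot 4\right)\right)^{2} = \left(-480 + \left(6 + 8\right)\right)^{2} = \left(-480 + 14\right)^{2} = \left(-466\right)^{2} = 217156$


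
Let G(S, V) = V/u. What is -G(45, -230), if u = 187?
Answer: 230/187 ≈ 1.2299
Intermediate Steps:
G(S, V) = V/187
-G(45, -230) = -(-230)/187 = -1*(-230/187) = 230/187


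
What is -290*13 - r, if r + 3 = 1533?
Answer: -5300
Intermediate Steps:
r = 1530 (r = -3 + 1533 = 1530)
-290*13 - r = -290*13 - 1*1530 = -3770 - 1530 = -5300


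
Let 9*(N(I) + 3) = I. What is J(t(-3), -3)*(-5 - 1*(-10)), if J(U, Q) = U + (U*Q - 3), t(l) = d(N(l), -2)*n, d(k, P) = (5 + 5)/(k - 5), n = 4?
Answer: 33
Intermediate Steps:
N(I) = -3 + I/9
d(k, P) = 10/(-5 + k)
t(l) = 40/(-8 + l/9) (t(l) = (10/(-5 + (-3 + l/9)))*4 = (10/(-8 + l/9))*4 = 40/(-8 + l/9))
J(U, Q) = -3 + U + Q*U (J(U, Q) = U + (Q*U - 3) = U + (-3 + Q*U) = -3 + U + Q*U)
J(t(-3), -3)*(-5 - 1*(-10)) = (-3 + 360/(-72 - 3) - 1080/(-72 - 3))*(-5 - 1*(-10)) = (-3 + 360/(-75) - 1080/(-75))*(-5 + 10) = (-3 + 360*(-1/75) - 1080*(-1)/75)*5 = (-3 - 24/5 - 3*(-24/5))*5 = (-3 - 24/5 + 72/5)*5 = (33/5)*5 = 33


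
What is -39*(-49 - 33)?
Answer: 3198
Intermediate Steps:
-39*(-49 - 33) = -39*(-82) = 3198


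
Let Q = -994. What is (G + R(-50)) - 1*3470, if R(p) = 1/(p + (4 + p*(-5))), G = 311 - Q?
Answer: -441659/204 ≈ -2165.0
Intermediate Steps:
G = 1305 (G = 311 - 1*(-994) = 311 + 994 = 1305)
R(p) = 1/(4 - 4*p) (R(p) = 1/(p + (4 - 5*p)) = 1/(4 - 4*p))
(G + R(-50)) - 1*3470 = (1305 - 1/(-4 + 4*(-50))) - 1*3470 = (1305 - 1/(-4 - 200)) - 3470 = (1305 - 1/(-204)) - 3470 = (1305 - 1*(-1/204)) - 3470 = (1305 + 1/204) - 3470 = 266221/204 - 3470 = -441659/204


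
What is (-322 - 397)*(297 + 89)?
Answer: -277534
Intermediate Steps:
(-322 - 397)*(297 + 89) = -719*386 = -277534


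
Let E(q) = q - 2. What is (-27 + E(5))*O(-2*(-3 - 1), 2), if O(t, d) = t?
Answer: -192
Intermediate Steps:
E(q) = -2 + q
(-27 + E(5))*O(-2*(-3 - 1), 2) = (-27 + (-2 + 5))*(-2*(-3 - 1)) = (-27 + 3)*(-2*(-4)) = -24*8 = -192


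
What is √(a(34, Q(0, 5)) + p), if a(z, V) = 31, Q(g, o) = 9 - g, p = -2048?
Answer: I*√2017 ≈ 44.911*I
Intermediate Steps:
√(a(34, Q(0, 5)) + p) = √(31 - 2048) = √(-2017) = I*√2017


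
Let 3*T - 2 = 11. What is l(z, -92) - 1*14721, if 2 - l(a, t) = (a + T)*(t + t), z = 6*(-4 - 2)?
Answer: -61637/3 ≈ -20546.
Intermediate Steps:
T = 13/3 (T = 2/3 + (1/3)*11 = 2/3 + 11/3 = 13/3 ≈ 4.3333)
z = -36 (z = 6*(-6) = -36)
l(a, t) = 2 - 2*t*(13/3 + a) (l(a, t) = 2 - (a + 13/3)*(t + t) = 2 - (13/3 + a)*2*t = 2 - 2*t*(13/3 + a))
l(z, -92) - 1*14721 = (2 - 26/3*(-92) - 2*(-36)*(-92)) - 1*14721 = (2 + 2392/3 - 6624) - 14721 = -17474/3 - 14721 = -61637/3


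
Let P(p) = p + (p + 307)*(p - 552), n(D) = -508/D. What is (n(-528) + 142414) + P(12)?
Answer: -3937961/132 ≈ -29833.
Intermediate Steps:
P(p) = p + (-552 + p)*(307 + p) (P(p) = p + (307 + p)*(-552 + p) = p + (-552 + p)*(307 + p))
(n(-528) + 142414) + P(12) = (-508/(-528) + 142414) + (-169464 + 12² - 244*12) = (-508*(-1/528) + 142414) + (-169464 + 144 - 2928) = (127/132 + 142414) - 172248 = 18798775/132 - 172248 = -3937961/132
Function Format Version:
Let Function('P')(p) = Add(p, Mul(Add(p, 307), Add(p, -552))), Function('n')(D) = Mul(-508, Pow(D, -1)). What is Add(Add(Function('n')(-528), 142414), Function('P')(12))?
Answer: Rational(-3937961, 132) ≈ -29833.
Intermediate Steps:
Function('P')(p) = Add(p, Mul(Add(-552, p), Add(307, p))) (Function('P')(p) = Add(p, Mul(Add(307, p), Add(-552, p))) = Add(p, Mul(Add(-552, p), Add(307, p))))
Add(Add(Function('n')(-528), 142414), Function('P')(12)) = Add(Add(Mul(-508, Pow(-528, -1)), 142414), Add(-169464, Pow(12, 2), Mul(-244, 12))) = Add(Add(Mul(-508, Rational(-1, 528)), 142414), Add(-169464, 144, -2928)) = Add(Add(Rational(127, 132), 142414), -172248) = Add(Rational(18798775, 132), -172248) = Rational(-3937961, 132)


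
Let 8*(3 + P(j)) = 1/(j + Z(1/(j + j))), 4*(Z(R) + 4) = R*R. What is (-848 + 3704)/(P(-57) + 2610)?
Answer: 3018813896/2755616821 ≈ 1.0955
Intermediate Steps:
Z(R) = -4 + R²/4 (Z(R) = -4 + (R*R)/4 = -4 + R²/4)
P(j) = -3 + 1/(8*(-4 + j + 1/(16*j²))) (P(j) = -3 + 1/(8*(j + (-4 + (1/(j + j))²/4))) = -3 + 1/(8*(j + (-4 + (1/(2*j))²/4))) = -3 + 1/(8*(j + (-4 + (1/(4*j²))/4))) = -3 + 1/(8*(j + (-4 + 1/(16*j²)))) = -3 + 1/(8*(-4 + j + 1/(16*j²))))
(-848 + 3704)/(P(-57) + 2610) = (-848 + 3704)/((-3 - 48*(-57)³ + 194*(-57)²)/(1 - 64*(-57)² + 16*(-57)³) + 2610) = 2856/((-3 - 48*(-185193) + 194*3249)/(1 - 64*3249 + 16*(-185193)) + 2610) = 2856/((-3 + 8889264 + 630306)/(1 - 207936 - 2963088) + 2610) = 2856/(9519567/(-3171023) + 2610) = 2856/(-1/3171023*9519567 + 2610) = 2856/(-9519567/3171023 + 2610) = 2856/(8266850463/3171023) = 2856*(3171023/8266850463) = 3018813896/2755616821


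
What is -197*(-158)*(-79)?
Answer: -2458954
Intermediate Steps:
-197*(-158)*(-79) = 31126*(-79) = -2458954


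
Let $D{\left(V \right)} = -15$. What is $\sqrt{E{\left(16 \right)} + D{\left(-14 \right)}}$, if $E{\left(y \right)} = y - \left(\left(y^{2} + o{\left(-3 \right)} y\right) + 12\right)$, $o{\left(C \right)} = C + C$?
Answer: $3 i \sqrt{19} \approx 13.077 i$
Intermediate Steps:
$o{\left(C \right)} = 2 C$
$E{\left(y \right)} = -12 - y^{2} + 7 y$ ($E{\left(y \right)} = y - \left(\left(y^{2} + 2 \left(-3\right) y\right) + 12\right) = y - \left(\left(y^{2} - 6 y\right) + 12\right) = y - \left(12 + y^{2} - 6 y\right) = -12 - y^{2} + 7 y$)
$\sqrt{E{\left(16 \right)} + D{\left(-14 \right)}} = \sqrt{\left(-12 - 16^{2} + 7 \cdot 16\right) - 15} = \sqrt{\left(-12 - 256 + 112\right) - 15} = \sqrt{-156 - 15} = \sqrt{-171} = 3 i \sqrt{19}$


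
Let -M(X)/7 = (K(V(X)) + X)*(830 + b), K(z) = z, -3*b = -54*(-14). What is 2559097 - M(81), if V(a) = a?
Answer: 3214549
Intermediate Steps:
b = -252 (b = -(-18)*(-14) = -⅓*756 = -252)
M(X) = -8092*X (M(X) = -7*(X + X)*(830 - 252) = -7*2*X*578 = -8092*X)
2559097 - M(81) = 2559097 - (-8092)*81 = 2559097 - 1*(-655452) = 2559097 + 655452 = 3214549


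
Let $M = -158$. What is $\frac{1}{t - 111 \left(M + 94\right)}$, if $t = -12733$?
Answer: $- \frac{1}{5629} \approx -0.00017765$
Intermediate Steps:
$\frac{1}{t - 111 \left(M + 94\right)} = \frac{1}{-12733 - 111 \left(-158 + 94\right)} = \frac{1}{-12733 - -7104} = \frac{1}{-12733 + 7104} = \frac{1}{-5629} = - \frac{1}{5629}$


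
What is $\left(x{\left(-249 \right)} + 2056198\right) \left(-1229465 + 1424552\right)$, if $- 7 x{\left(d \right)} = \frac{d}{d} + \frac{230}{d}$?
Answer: $\frac{233060885814755}{581} \approx 4.0114 \cdot 10^{11}$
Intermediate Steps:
$x{\left(d \right)} = - \frac{1}{7} - \frac{230}{7 d}$ ($x{\left(d \right)} = - \frac{\frac{d}{d} + \frac{230}{d}}{7} = - \frac{1 + \frac{230}{d}}{7} = - \frac{1}{7} - \frac{230}{7 d}$)
$\left(x{\left(-249 \right)} + 2056198\right) \left(-1229465 + 1424552\right) = \left(\frac{-230 - -249}{7 \left(-249\right)} + 2056198\right) \left(-1229465 + 1424552\right) = \left(\frac{1}{7} \left(- \frac{1}{249}\right) \left(-230 + 249\right) + 2056198\right) 195087 = \left(\frac{1}{7} \left(- \frac{1}{249}\right) 19 + 2056198\right) 195087 = \left(- \frac{19}{1743} + 2056198\right) 195087 = \frac{3583953095}{1743} \cdot 195087 = \frac{233060885814755}{581}$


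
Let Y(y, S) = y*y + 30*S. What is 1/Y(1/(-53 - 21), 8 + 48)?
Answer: 5476/9199681 ≈ 0.00059524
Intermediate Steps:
Y(y, S) = y**2 + 30*S
1/Y(1/(-53 - 21), 8 + 48) = 1/((1/(-53 - 21))**2 + 30*(8 + 48)) = 1/((1/(-74))**2 + 30*56) = 1/((-1/74)**2 + 1680) = 1/(1/5476 + 1680) = 1/(9199681/5476) = 5476/9199681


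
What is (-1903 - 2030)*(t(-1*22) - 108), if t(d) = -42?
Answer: 589950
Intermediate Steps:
(-1903 - 2030)*(t(-1*22) - 108) = (-1903 - 2030)*(-42 - 108) = -3933*(-150) = 589950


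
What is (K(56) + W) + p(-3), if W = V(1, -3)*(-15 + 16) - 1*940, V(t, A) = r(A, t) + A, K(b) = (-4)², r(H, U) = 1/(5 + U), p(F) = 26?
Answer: -5405/6 ≈ -900.83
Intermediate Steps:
K(b) = 16
V(t, A) = A + 1/(5 + t) (V(t, A) = 1/(5 + t) + A = A + 1/(5 + t))
W = -5657/6 (W = ((1 - 3*(5 + 1))/(5 + 1))*(-15 + 16) - 1*940 = ((1 - 3*6)/6)*1 - 940 = ((1 - 18)/6)*1 - 940 = ((⅙)*(-17))*1 - 940 = -17/6*1 - 940 = -17/6 - 940 = -5657/6 ≈ -942.83)
(K(56) + W) + p(-3) = (16 - 5657/6) + 26 = -5561/6 + 26 = -5405/6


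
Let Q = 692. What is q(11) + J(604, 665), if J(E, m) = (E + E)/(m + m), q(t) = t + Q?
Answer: 468099/665 ≈ 703.91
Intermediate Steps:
q(t) = 692 + t (q(t) = t + 692 = 692 + t)
J(E, m) = E/m (J(E, m) = (2*E)/((2*m)) = (2*E)*(1/(2*m)) = E/m)
q(11) + J(604, 665) = (692 + 11) + 604/665 = 703 + 604*(1/665) = 703 + 604/665 = 468099/665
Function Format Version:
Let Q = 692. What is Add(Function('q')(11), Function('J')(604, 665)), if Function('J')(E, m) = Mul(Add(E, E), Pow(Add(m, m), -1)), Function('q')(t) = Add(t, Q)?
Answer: Rational(468099, 665) ≈ 703.91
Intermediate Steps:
Function('q')(t) = Add(692, t) (Function('q')(t) = Add(t, 692) = Add(692, t))
Function('J')(E, m) = Mul(E, Pow(m, -1)) (Function('J')(E, m) = Mul(Mul(2, E), Pow(Mul(2, m), -1)) = Mul(Mul(2, E), Mul(Rational(1, 2), Pow(m, -1))) = Mul(E, Pow(m, -1)))
Add(Function('q')(11), Function('J')(604, 665)) = Add(Add(692, 11), Mul(604, Pow(665, -1))) = Add(703, Mul(604, Rational(1, 665))) = Add(703, Rational(604, 665)) = Rational(468099, 665)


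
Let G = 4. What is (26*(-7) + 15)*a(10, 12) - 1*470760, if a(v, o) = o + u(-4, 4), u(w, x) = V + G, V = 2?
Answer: -473766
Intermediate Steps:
u(w, x) = 6 (u(w, x) = 2 + 4 = 6)
a(v, o) = 6 + o (a(v, o) = o + 6 = 6 + o)
(26*(-7) + 15)*a(10, 12) - 1*470760 = (26*(-7) + 15)*(6 + 12) - 1*470760 = (-182 + 15)*18 - 470760 = -167*18 - 470760 = -3006 - 470760 = -473766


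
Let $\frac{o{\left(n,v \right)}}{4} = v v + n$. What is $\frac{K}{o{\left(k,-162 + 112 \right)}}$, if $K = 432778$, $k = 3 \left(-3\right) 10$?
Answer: $\frac{216389}{4820} \approx 44.894$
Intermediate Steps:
$k = -90$ ($k = \left(-9\right) 10 = -90$)
$o{\left(n,v \right)} = 4 n + 4 v^{2}$ ($o{\left(n,v \right)} = 4 \left(v v + n\right) = 4 \left(v^{2} + n\right) = 4 \left(n + v^{2}\right) = 4 n + 4 v^{2}$)
$\frac{K}{o{\left(k,-162 + 112 \right)}} = \frac{432778}{4 \left(-90\right) + 4 \left(-162 + 112\right)^{2}} = \frac{432778}{-360 + 4 \left(-50\right)^{2}} = \frac{432778}{-360 + 4 \cdot 2500} = \frac{432778}{-360 + 10000} = \frac{432778}{9640} = 432778 \cdot \frac{1}{9640} = \frac{216389}{4820}$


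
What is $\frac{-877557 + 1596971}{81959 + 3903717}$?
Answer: $\frac{359707}{1992838} \approx 0.1805$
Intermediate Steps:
$\frac{-877557 + 1596971}{81959 + 3903717} = \frac{719414}{3985676} = 719414 \cdot \frac{1}{3985676} = \frac{359707}{1992838}$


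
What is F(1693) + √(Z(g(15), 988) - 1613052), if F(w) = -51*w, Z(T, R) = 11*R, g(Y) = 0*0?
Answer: -86343 + 2*I*√400546 ≈ -86343.0 + 1265.8*I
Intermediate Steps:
g(Y) = 0
F(1693) + √(Z(g(15), 988) - 1613052) = -51*1693 + √(11*988 - 1613052) = -86343 + √(10868 - 1613052) = -86343 + √(-1602184) = -86343 + 2*I*√400546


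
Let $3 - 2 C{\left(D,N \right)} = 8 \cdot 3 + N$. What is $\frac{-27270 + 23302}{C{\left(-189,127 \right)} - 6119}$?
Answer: $\frac{3968}{6193} \approx 0.64072$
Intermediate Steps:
$C{\left(D,N \right)} = - \frac{21}{2} - \frac{N}{2}$ ($C{\left(D,N \right)} = \frac{3}{2} - \frac{8 \cdot 3 + N}{2} = \frac{3}{2} - \frac{24 + N}{2} = \frac{3}{2} - \left(12 + \frac{N}{2}\right) = - \frac{21}{2} - \frac{N}{2}$)
$\frac{-27270 + 23302}{C{\left(-189,127 \right)} - 6119} = \frac{-27270 + 23302}{\left(- \frac{21}{2} - \frac{127}{2}\right) - 6119} = - \frac{3968}{\left(- \frac{21}{2} - \frac{127}{2}\right) - 6119} = - \frac{3968}{-74 - 6119} = - \frac{3968}{-6193} = \left(-3968\right) \left(- \frac{1}{6193}\right) = \frac{3968}{6193}$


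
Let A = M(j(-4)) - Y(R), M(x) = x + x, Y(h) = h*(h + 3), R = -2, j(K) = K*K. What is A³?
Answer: 39304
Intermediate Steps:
j(K) = K²
Y(h) = h*(3 + h)
M(x) = 2*x
A = 34 (A = 2*(-4)² - (-2)*(3 - 2) = 2*16 - (-2) = 32 - 1*(-2) = 32 + 2 = 34)
A³ = 34³ = 39304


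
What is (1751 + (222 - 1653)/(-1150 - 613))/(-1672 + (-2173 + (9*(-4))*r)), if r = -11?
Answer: -3088444/6080587 ≈ -0.50792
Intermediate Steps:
(1751 + (222 - 1653)/(-1150 - 613))/(-1672 + (-2173 + (9*(-4))*r)) = (1751 + (222 - 1653)/(-1150 - 613))/(-1672 + (-2173 + (9*(-4))*(-11))) = (1751 - 1431/(-1763))/(-1672 + (-2173 - 36*(-11))) = (1751 - 1431*(-1/1763))/(-1672 + (-2173 + 396)) = (1751 + 1431/1763)/(-1672 - 1777) = (3088444/1763)/(-3449) = (3088444/1763)*(-1/3449) = -3088444/6080587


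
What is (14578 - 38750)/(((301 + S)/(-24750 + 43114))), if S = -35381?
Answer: 55486826/4385 ≈ 12654.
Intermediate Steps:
(14578 - 38750)/(((301 + S)/(-24750 + 43114))) = (14578 - 38750)/(((301 - 35381)/(-24750 + 43114))) = -24172/((-35080/18364)) = -24172/((-35080*1/18364)) = -24172/(-8770/4591) = -24172*(-4591/8770) = 55486826/4385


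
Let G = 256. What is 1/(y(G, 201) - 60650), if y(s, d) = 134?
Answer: -1/60516 ≈ -1.6525e-5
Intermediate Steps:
1/(y(G, 201) - 60650) = 1/(134 - 60650) = 1/(-60516) = -1/60516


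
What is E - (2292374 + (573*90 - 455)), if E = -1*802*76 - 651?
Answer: -2405092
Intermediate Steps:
E = -61603 (E = -802*76 - 651 = -60952 - 651 = -61603)
E - (2292374 + (573*90 - 455)) = -61603 - (2292374 + (573*90 - 455)) = -61603 - (2292374 + (51570 - 455)) = -61603 - (2292374 + 51115) = -61603 - 1*2343489 = -61603 - 2343489 = -2405092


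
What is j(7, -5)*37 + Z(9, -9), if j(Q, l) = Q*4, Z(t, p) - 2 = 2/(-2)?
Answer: 1037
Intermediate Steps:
Z(t, p) = 1 (Z(t, p) = 2 + 2/(-2) = 2 + 2*(-½) = 2 - 1 = 1)
j(Q, l) = 4*Q
j(7, -5)*37 + Z(9, -9) = (4*7)*37 + 1 = 28*37 + 1 = 1036 + 1 = 1037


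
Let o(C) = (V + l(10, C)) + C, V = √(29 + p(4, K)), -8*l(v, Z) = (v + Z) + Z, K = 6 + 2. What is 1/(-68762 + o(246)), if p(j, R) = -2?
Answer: -1097260/75248718793 - 48*√3/75248718793 ≈ -1.4583e-5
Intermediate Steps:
K = 8
l(v, Z) = -Z/4 - v/8 (l(v, Z) = -((v + Z) + Z)/8 = -((Z + v) + Z)/8 = -(v + 2*Z)/8 = -Z/4 - v/8)
V = 3*√3 (V = √(29 - 2) = √27 = 3*√3 ≈ 5.1962)
o(C) = -5/4 + 3*√3 + 3*C/4 (o(C) = (3*√3 + (-C/4 - ⅛*10)) + C = (3*√3 + (-C/4 - 5/4)) + C = (3*√3 + (-5/4 - C/4)) + C = (-5/4 + 3*√3 - C/4) + C = -5/4 + 3*√3 + 3*C/4)
1/(-68762 + o(246)) = 1/(-68762 + (-5/4 + 3*√3 + (¾)*246)) = 1/(-68762 + (-5/4 + 3*√3 + 369/2)) = 1/(-68762 + (733/4 + 3*√3)) = 1/(-274315/4 + 3*√3)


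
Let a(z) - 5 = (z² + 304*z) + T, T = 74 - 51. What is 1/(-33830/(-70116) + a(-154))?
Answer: -35058/808841261 ≈ -4.3343e-5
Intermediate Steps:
T = 23
a(z) = 28 + z² + 304*z (a(z) = 5 + ((z² + 304*z) + 23) = 5 + (23 + z² + 304*z) = 28 + z² + 304*z)
1/(-33830/(-70116) + a(-154)) = 1/(-33830/(-70116) + (28 + (-154)² + 304*(-154))) = 1/(-33830*(-1/70116) + (28 + 23716 - 46816)) = 1/(16915/35058 - 23072) = 1/(-808841261/35058) = -35058/808841261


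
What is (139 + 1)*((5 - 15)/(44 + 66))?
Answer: -140/11 ≈ -12.727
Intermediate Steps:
(139 + 1)*((5 - 15)/(44 + 66)) = 140*(-10/110) = 140*(-10*1/110) = 140*(-1/11) = -140/11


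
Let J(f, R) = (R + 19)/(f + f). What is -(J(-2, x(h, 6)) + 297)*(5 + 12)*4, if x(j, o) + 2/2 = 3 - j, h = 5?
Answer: -19924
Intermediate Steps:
x(j, o) = 2 - j (x(j, o) = -1 + (3 - j) = 2 - j)
J(f, R) = (19 + R)/(2*f) (J(f, R) = (19 + R)/((2*f)) = (19 + R)*(1/(2*f)) = (19 + R)/(2*f))
-(J(-2, x(h, 6)) + 297)*(5 + 12)*4 = -((1/2)*(19 + (2 - 1*5))/(-2) + 297)*(5 + 12)*4 = -((1/2)*(-1/2)*(19 + (2 - 5)) + 297)*17*4 = -((1/2)*(-1/2)*(19 - 3) + 297)*68 = -((1/2)*(-1/2)*16 + 297)*68 = -(-4 + 297)*68 = -293*68 = -1*19924 = -19924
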